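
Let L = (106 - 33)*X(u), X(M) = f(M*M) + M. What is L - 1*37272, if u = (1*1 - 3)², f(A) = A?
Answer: -35812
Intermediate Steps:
u = 4 (u = (1 - 3)² = (-2)² = 4)
X(M) = M + M² (X(M) = M*M + M = M² + M = M + M²)
L = 1460 (L = (106 - 33)*(4*(1 + 4)) = 73*(4*5) = 73*20 = 1460)
L - 1*37272 = 1460 - 1*37272 = 1460 - 37272 = -35812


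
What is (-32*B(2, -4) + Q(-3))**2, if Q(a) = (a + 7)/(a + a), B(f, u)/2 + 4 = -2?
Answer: 1322500/9 ≈ 1.4694e+5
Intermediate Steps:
B(f, u) = -12 (B(f, u) = -8 + 2*(-2) = -8 - 4 = -12)
Q(a) = (7 + a)/(2*a) (Q(a) = (7 + a)/((2*a)) = (7 + a)*(1/(2*a)) = (7 + a)/(2*a))
(-32*B(2, -4) + Q(-3))**2 = (-32*(-12) + (1/2)*(7 - 3)/(-3))**2 = (384 + (1/2)*(-1/3)*4)**2 = (384 - 2/3)**2 = (1150/3)**2 = 1322500/9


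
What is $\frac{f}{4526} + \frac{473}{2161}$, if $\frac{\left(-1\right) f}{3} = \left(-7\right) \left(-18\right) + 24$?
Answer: $\frac{584174}{4890343} \approx 0.11945$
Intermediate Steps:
$f = -450$ ($f = - 3 \left(\left(-7\right) \left(-18\right) + 24\right) = - 3 \left(126 + 24\right) = \left(-3\right) 150 = -450$)
$\frac{f}{4526} + \frac{473}{2161} = - \frac{450}{4526} + \frac{473}{2161} = \left(-450\right) \frac{1}{4526} + 473 \cdot \frac{1}{2161} = - \frac{225}{2263} + \frac{473}{2161} = \frac{584174}{4890343}$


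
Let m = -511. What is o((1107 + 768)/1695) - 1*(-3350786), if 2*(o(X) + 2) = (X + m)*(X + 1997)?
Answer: 36281492022/12769 ≈ 2.8414e+6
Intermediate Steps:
o(X) = -2 + (-511 + X)*(1997 + X)/2 (o(X) = -2 + ((X - 511)*(X + 1997))/2 = -2 + ((-511 + X)*(1997 + X))/2 = -2 + (-511 + X)*(1997 + X)/2)
o((1107 + 768)/1695) - 1*(-3350786) = (-1020471/2 + ((1107 + 768)/1695)²/2 + 743*((1107 + 768)/1695)) - 1*(-3350786) = (-1020471/2 + (1875*(1/1695))²/2 + 743*(1875*(1/1695))) + 3350786 = (-1020471/2 + (125/113)²/2 + 743*(125/113)) + 3350786 = (-1020471/2 + (½)*(15625/12769) + 92875/113) + 3350786 = (-1020471/2 + 15625/25538 + 92875/113) + 3350786 = -6504694412/12769 + 3350786 = 36281492022/12769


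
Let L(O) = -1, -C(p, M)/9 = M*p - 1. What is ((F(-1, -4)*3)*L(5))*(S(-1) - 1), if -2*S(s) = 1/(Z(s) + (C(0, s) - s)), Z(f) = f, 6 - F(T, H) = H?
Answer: 95/3 ≈ 31.667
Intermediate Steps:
C(p, M) = 9 - 9*M*p (C(p, M) = -9*(M*p - 1) = -9*(-1 + M*p) = 9 - 9*M*p)
F(T, H) = 6 - H
S(s) = -1/18 (S(s) = -1/(2*(s + ((9 - 9*s*0) - s))) = -1/(2*(s + ((9 + 0) - s))) = -1/(2*(s + (9 - s))) = -½/9 = -½*⅑ = -1/18)
((F(-1, -4)*3)*L(5))*(S(-1) - 1) = (((6 - 1*(-4))*3)*(-1))*(-1/18 - 1) = (((6 + 4)*3)*(-1))*(-19/18) = ((10*3)*(-1))*(-19/18) = (30*(-1))*(-19/18) = -30*(-19/18) = 95/3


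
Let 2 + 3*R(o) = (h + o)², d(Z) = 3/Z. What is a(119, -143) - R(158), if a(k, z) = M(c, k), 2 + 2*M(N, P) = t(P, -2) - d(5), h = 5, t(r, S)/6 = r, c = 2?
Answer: -254999/30 ≈ -8500.0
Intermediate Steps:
t(r, S) = 6*r
M(N, P) = -13/10 + 3*P (M(N, P) = -1 + (6*P - 3/5)/2 = -1 + (6*P - 1*⅗)/2 = -1 + (6*P - ⅗)/2 = -1 + (-⅗ + 6*P)/2 = -1 + (-3/10 + 3*P) = -13/10 + 3*P)
a(k, z) = -13/10 + 3*k
R(o) = -⅔ + (5 + o)²/3
a(119, -143) - R(158) = (-13/10 + 3*119) - (-⅔ + (5 + 158)²/3) = (-13/10 + 357) - (-⅔ + (⅓)*163²) = 3557/10 - (-⅔ + (⅓)*26569) = 3557/10 - (-⅔ + 26569/3) = 3557/10 - 1*26567/3 = 3557/10 - 26567/3 = -254999/30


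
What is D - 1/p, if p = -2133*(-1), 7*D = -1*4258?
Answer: -9082321/14931 ≈ -608.29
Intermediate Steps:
D = -4258/7 (D = (-1*4258)/7 = (1/7)*(-4258) = -4258/7 ≈ -608.29)
p = 2133 (p = -27*(-79) = 2133)
D - 1/p = -4258/7 - 1/2133 = -9082321/14931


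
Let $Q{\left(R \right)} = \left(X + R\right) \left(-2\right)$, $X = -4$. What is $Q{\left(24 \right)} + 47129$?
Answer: $47089$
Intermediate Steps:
$Q{\left(R \right)} = 8 - 2 R$ ($Q{\left(R \right)} = \left(-4 + R\right) \left(-2\right) = 8 - 2 R$)
$Q{\left(24 \right)} + 47129 = \left(8 - 48\right) + 47129 = -40 + 47129 = 47089$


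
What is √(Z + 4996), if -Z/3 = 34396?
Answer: 76*I*√17 ≈ 313.36*I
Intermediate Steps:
Z = -103188 (Z = -3*34396 = -103188)
√(Z + 4996) = √(-103188 + 4996) = √(-98192) = 76*I*√17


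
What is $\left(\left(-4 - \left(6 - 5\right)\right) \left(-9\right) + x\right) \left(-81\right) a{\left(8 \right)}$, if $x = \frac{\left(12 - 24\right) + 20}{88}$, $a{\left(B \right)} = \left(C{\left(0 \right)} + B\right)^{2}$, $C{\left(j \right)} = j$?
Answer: $- \frac{2571264}{11} \approx -2.3375 \cdot 10^{5}$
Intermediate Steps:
$a{\left(B \right)} = B^{2}$ ($a{\left(B \right)} = \left(0 + B\right)^{2} = B^{2}$)
$x = \frac{1}{11}$ ($x = \left(-12 + 20\right) \frac{1}{88} = 8 \cdot \frac{1}{88} = \frac{1}{11} \approx 0.090909$)
$\left(\left(-4 - \left(6 - 5\right)\right) \left(-9\right) + x\right) \left(-81\right) a{\left(8 \right)} = \left(\left(-4 - \left(6 - 5\right)\right) \left(-9\right) + \frac{1}{11}\right) \left(-81\right) 8^{2} = \left(\left(-4 - 1\right) \left(-9\right) + \frac{1}{11}\right) \left(-81\right) 64 = \left(\left(-5\right) \left(-9\right) + \frac{1}{11}\right) \left(-81\right) 64 = \left(45 + \frac{1}{11}\right) \left(-81\right) 64 = \frac{496}{11} \left(-81\right) 64 = \left(- \frac{40176}{11}\right) 64 = - \frac{2571264}{11}$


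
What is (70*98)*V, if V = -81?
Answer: -555660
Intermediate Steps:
(70*98)*V = (70*98)*(-81) = 6860*(-81) = -555660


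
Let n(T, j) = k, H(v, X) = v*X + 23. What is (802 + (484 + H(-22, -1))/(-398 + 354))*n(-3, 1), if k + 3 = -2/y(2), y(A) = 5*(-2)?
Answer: -243313/110 ≈ -2211.9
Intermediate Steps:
H(v, X) = 23 + X*v (H(v, X) = X*v + 23 = 23 + X*v)
y(A) = -10
k = -14/5 (k = -3 - 2/(-10) = -3 - 2*(-⅒) = -3 + ⅕ = -14/5 ≈ -2.8000)
n(T, j) = -14/5
(802 + (484 + H(-22, -1))/(-398 + 354))*n(-3, 1) = (802 + (484 + (23 - 1*(-22)))/(-398 + 354))*(-14/5) = (802 + (484 + (23 + 22))/(-44))*(-14/5) = (802 + (484 + 45)*(-1/44))*(-14/5) = (802 + 529*(-1/44))*(-14/5) = (802 - 529/44)*(-14/5) = (34759/44)*(-14/5) = -243313/110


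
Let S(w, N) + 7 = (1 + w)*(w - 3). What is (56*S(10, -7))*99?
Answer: 388080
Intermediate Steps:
S(w, N) = -7 + (1 + w)*(-3 + w) (S(w, N) = -7 + (1 + w)*(w - 3) = -7 + (1 + w)*(-3 + w))
(56*S(10, -7))*99 = (56*(-10 + 10² - 2*10))*99 = (56*(-10 + 100 - 20))*99 = (56*70)*99 = 3920*99 = 388080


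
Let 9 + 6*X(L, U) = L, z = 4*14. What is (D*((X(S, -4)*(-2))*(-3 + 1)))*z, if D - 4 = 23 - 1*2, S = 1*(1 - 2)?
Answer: -28000/3 ≈ -9333.3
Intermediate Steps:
z = 56
S = -1 (S = 1*(-1) = -1)
X(L, U) = -3/2 + L/6
D = 25 (D = 4 + (23 - 1*2) = 4 + (23 - 2) = 4 + 21 = 25)
(D*((X(S, -4)*(-2))*(-3 + 1)))*z = (25*(((-3/2 + (⅙)*(-1))*(-2))*(-3 + 1)))*56 = (25*(((-3/2 - ⅙)*(-2))*(-2)))*56 = (25*(-5/3*(-2)*(-2)))*56 = (25*((10/3)*(-2)))*56 = (25*(-20/3))*56 = -500/3*56 = -28000/3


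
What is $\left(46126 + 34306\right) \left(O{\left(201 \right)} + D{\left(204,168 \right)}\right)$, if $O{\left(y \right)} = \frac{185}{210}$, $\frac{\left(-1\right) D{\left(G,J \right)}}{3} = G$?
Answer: $- \frac{1032224072}{21} \approx -4.9154 \cdot 10^{7}$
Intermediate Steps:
$D{\left(G,J \right)} = - 3 G$
$O{\left(y \right)} = \frac{37}{42}$ ($O{\left(y \right)} = 185 \cdot \frac{1}{210} = \frac{37}{42}$)
$\left(46126 + 34306\right) \left(O{\left(201 \right)} + D{\left(204,168 \right)}\right) = \left(46126 + 34306\right) \left(\frac{37}{42} - 612\right) = 80432 \left(\frac{37}{42} - 612\right) = 80432 \left(- \frac{25667}{42}\right) = - \frac{1032224072}{21}$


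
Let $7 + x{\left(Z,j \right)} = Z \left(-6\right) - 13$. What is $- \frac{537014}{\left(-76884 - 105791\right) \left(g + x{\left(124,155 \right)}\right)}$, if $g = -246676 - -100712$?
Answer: $- \frac{268507}{13401768700} \approx -2.0035 \cdot 10^{-5}$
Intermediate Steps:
$g = -145964$ ($g = -246676 + 100712 = -145964$)
$x{\left(Z,j \right)} = -20 - 6 Z$ ($x{\left(Z,j \right)} = -7 + \left(Z \left(-6\right) - 13\right) = -7 - \left(13 + 6 Z\right) = -20 - 6 Z$)
$- \frac{537014}{\left(-76884 - 105791\right) \left(g + x{\left(124,155 \right)}\right)} = - \frac{537014}{\left(-76884 - 105791\right) \left(-145964 - 764\right)} = - \frac{537014}{\left(-182675\right) \left(-145964 - 764\right)} = - \frac{537014}{\left(-182675\right) \left(-146728\right)} = - \frac{537014}{26803537400} = \left(-537014\right) \frac{1}{26803537400} = - \frac{268507}{13401768700}$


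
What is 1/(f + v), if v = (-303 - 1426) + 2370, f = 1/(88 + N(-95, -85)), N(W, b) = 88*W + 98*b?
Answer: 16602/10641881 ≈ 0.0015601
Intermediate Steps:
f = -1/16602 (f = 1/(88 + (88*(-95) + 98*(-85))) = 1/(88 + (-8360 - 8330)) = 1/(88 - 16690) = 1/(-16602) = -1/16602 ≈ -6.0234e-5)
v = 641 (v = -1729 + 2370 = 641)
1/(f + v) = 1/(-1/16602 + 641) = 1/(10641881/16602) = 16602/10641881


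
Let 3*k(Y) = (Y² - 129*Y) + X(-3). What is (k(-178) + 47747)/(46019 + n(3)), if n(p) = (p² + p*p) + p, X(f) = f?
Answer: 49471/34530 ≈ 1.4327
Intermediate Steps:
k(Y) = -1 - 43*Y + Y²/3 (k(Y) = ((Y² - 129*Y) - 3)/3 = (-3 + Y² - 129*Y)/3 = -1 - 43*Y + Y²/3)
n(p) = p + 2*p² (n(p) = (p² + p²) + p = 2*p² + p = p + 2*p²)
(k(-178) + 47747)/(46019 + n(3)) = ((-1 - 43*(-178) + (⅓)*(-178)²) + 47747)/(46019 + 3*(1 + 2*3)) = ((-1 + 7654 + (⅓)*31684) + 47747)/(46019 + 3*(1 + 6)) = ((-1 + 7654 + 31684/3) + 47747)/(46019 + 3*7) = (54643/3 + 47747)/(46019 + 21) = (197884/3)/46040 = (197884/3)*(1/46040) = 49471/34530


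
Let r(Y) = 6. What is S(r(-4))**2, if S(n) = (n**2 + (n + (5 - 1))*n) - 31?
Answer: 4225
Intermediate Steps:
S(n) = -31 + n**2 + n*(4 + n) (S(n) = (n**2 + (n + 4)*n) - 31 = (n**2 + (4 + n)*n) - 31 = (n**2 + n*(4 + n)) - 31 = -31 + n**2 + n*(4 + n))
S(r(-4))**2 = (-31 + 2*6**2 + 4*6)**2 = (-31 + 2*36 + 24)**2 = (-31 + 72 + 24)**2 = 65**2 = 4225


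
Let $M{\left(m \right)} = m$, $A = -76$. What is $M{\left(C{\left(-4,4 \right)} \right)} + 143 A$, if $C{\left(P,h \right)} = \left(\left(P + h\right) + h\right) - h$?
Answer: $-10868$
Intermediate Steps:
$C{\left(P,h \right)} = P + h$ ($C{\left(P,h \right)} = \left(P + 2 h\right) - h = P + h$)
$M{\left(C{\left(-4,4 \right)} \right)} + 143 A = \left(-4 + 4\right) + 143 \left(-76\right) = 0 - 10868 = -10868$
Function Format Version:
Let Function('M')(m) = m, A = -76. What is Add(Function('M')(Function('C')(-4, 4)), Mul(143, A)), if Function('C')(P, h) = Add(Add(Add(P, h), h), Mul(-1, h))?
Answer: -10868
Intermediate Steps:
Function('C')(P, h) = Add(P, h) (Function('C')(P, h) = Add(Add(P, Mul(2, h)), Mul(-1, h)) = Add(P, h))
Add(Function('M')(Function('C')(-4, 4)), Mul(143, A)) = Add(Add(-4, 4), Mul(143, -76)) = Add(0, -10868) = -10868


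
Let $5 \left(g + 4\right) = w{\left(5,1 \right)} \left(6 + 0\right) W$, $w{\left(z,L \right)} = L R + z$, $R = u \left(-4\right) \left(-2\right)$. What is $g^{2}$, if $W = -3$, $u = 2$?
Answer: $\frac{158404}{25} \approx 6336.2$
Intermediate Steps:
$R = 16$ ($R = 2 \left(-4\right) \left(-2\right) = \left(-8\right) \left(-2\right) = 16$)
$w{\left(z,L \right)} = z + 16 L$ ($w{\left(z,L \right)} = L 16 + z = 16 L + z = z + 16 L$)
$g = - \frac{398}{5}$ ($g = -4 + \frac{\left(5 + 16 \cdot 1\right) \left(6 + 0\right) \left(-3\right)}{5} = -4 + \frac{\left(5 + 16\right) 6 \left(-3\right)}{5} = -4 + \frac{21 \left(-18\right)}{5} = -4 + \frac{1}{5} \left(-378\right) = -4 - \frac{378}{5} = - \frac{398}{5} \approx -79.6$)
$g^{2} = \left(- \frac{398}{5}\right)^{2} = \frac{158404}{25}$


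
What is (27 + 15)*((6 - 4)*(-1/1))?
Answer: -84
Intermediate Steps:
(27 + 15)*((6 - 4)*(-1/1)) = 42*(2*(-1*1)) = 42*(2*(-1)) = 42*(-2) = -84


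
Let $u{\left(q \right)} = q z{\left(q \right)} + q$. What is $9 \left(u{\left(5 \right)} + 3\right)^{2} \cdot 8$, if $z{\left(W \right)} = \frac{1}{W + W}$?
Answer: $5202$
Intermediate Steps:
$z{\left(W \right)} = \frac{1}{2 W}$
$u{\left(q \right)} = \frac{1}{2} + q$ ($u{\left(q \right)} = q \frac{1}{2 q} + q = \frac{1}{2} + q$)
$9 \left(u{\left(5 \right)} + 3\right)^{2} \cdot 8 = 9 \left(\left(\frac{1}{2} + 5\right) + 3\right)^{2} \cdot 8 = 9 \left(\frac{11}{2} + 3\right)^{2} \cdot 8 = 9 \left(\frac{17}{2}\right)^{2} \cdot 8 = 9 \cdot \frac{289}{4} \cdot 8 = \frac{2601}{4} \cdot 8 = 5202$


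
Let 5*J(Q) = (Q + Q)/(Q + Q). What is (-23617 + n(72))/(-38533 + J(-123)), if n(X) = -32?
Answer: 118245/192664 ≈ 0.61374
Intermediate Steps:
J(Q) = ⅕ (J(Q) = ((Q + Q)/(Q + Q))/5 = ((2*Q)/((2*Q)))/5 = ((2*Q)*(1/(2*Q)))/5 = (⅕)*1 = ⅕)
(-23617 + n(72))/(-38533 + J(-123)) = (-23617 - 32)/(-38533 + ⅕) = -23649/(-192664/5) = -23649*(-5/192664) = 118245/192664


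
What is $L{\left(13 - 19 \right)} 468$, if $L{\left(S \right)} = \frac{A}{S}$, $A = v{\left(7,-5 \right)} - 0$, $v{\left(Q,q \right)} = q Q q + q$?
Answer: $-13260$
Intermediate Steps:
$v{\left(Q,q \right)} = q + Q q^{2}$ ($v{\left(Q,q \right)} = Q q q + q = Q q^{2} + q = q + Q q^{2}$)
$A = 170$ ($A = - 5 \left(1 + 7 \left(-5\right)\right) - 0 = - 5 \left(1 - 35\right) + 0 = \left(-5\right) \left(-34\right) + 0 = 170 + 0 = 170$)
$L{\left(S \right)} = \frac{170}{S}$
$L{\left(13 - 19 \right)} 468 = \frac{170}{13 - 19} \cdot 468 = \frac{170}{-6} \cdot 468 = 170 \left(- \frac{1}{6}\right) 468 = \left(- \frac{85}{3}\right) 468 = -13260$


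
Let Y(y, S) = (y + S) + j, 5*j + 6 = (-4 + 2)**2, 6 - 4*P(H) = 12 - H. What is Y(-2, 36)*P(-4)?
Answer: -84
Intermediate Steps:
P(H) = -3/2 + H/4 (P(H) = 3/2 - (12 - H)/4 = 3/2 + (-3 + H/4) = -3/2 + H/4)
j = -2/5 (j = -6/5 + (-4 + 2)**2/5 = -6/5 + (1/5)*(-2)**2 = -6/5 + (1/5)*4 = -6/5 + 4/5 = -2/5 ≈ -0.40000)
Y(y, S) = -2/5 + S + y (Y(y, S) = (y + S) - 2/5 = (S + y) - 2/5 = -2/5 + S + y)
Y(-2, 36)*P(-4) = (-2/5 + 36 - 2)*(-3/2 + (1/4)*(-4)) = 168*(-3/2 - 1)/5 = (168/5)*(-5/2) = -84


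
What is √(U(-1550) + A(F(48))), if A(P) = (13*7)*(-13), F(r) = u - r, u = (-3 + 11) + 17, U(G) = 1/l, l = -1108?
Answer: I*√363081905/554 ≈ 34.395*I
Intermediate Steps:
U(G) = -1/1108 (U(G) = 1/(-1108) = -1/1108)
u = 25 (u = 8 + 17 = 25)
F(r) = 25 - r
A(P) = -1183 (A(P) = 91*(-13) = -1183)
√(U(-1550) + A(F(48))) = √(-1/1108 - 1183) = √(-1310765/1108) = I*√363081905/554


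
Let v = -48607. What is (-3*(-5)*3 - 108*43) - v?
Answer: 44008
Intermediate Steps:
(-3*(-5)*3 - 108*43) - v = (-3*(-5)*3 - 108*43) - 1*(-48607) = (15*3 - 4644) + 48607 = (45 - 4644) + 48607 = -4599 + 48607 = 44008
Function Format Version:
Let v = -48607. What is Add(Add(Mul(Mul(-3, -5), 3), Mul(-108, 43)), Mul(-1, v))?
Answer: 44008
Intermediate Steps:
Add(Add(Mul(Mul(-3, -5), 3), Mul(-108, 43)), Mul(-1, v)) = Add(Add(Mul(Mul(-3, -5), 3), Mul(-108, 43)), Mul(-1, -48607)) = Add(Add(Mul(15, 3), -4644), 48607) = Add(Add(45, -4644), 48607) = Add(-4599, 48607) = 44008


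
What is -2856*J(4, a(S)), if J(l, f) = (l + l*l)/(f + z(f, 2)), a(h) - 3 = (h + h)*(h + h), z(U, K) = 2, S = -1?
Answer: -19040/3 ≈ -6346.7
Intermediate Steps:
a(h) = 3 + 4*h² (a(h) = 3 + (h + h)*(h + h) = 3 + (2*h)*(2*h) = 3 + 4*h²)
J(l, f) = (l + l²)/(2 + f) (J(l, f) = (l + l*l)/(f + 2) = (l + l²)/(2 + f))
-2856*J(4, a(S)) = -11424*(1 + 4)/(2 + (3 + 4*(-1)²)) = -11424*5/(2 + (3 + 4*1)) = -11424*5/(2 + (3 + 4)) = -11424*5/(2 + 7) = -11424*5/9 = -2856*20/9 = -19040/3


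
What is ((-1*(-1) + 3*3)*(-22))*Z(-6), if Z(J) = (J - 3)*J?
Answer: -11880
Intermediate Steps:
Z(J) = J*(-3 + J) (Z(J) = (-3 + J)*J = J*(-3 + J))
((-1*(-1) + 3*3)*(-22))*Z(-6) = ((-1*(-1) + 3*3)*(-22))*(-6*(-3 - 6)) = ((1 + 9)*(-22))*(-6*(-9)) = (10*(-22))*54 = -220*54 = -11880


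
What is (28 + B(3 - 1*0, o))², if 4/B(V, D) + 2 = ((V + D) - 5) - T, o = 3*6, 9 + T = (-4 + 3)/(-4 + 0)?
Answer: 6574096/8281 ≈ 793.88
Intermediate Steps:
T = -35/4 (T = -9 + (-4 + 3)/(-4 + 0) = -9 - 1/(-4) = -9 - 1*(-¼) = -9 + ¼ = -35/4 ≈ -8.7500)
o = 18
B(V, D) = 4/(7/4 + D + V) (B(V, D) = 4/(-2 + (((V + D) - 5) - 1*(-35/4))) = 4/(-2 + (((D + V) - 5) + 35/4)) = 4/(-2 + ((-5 + D + V) + 35/4)) = 4/(-2 + (15/4 + D + V)) = 4/(7/4 + D + V))
(28 + B(3 - 1*0, o))² = (28 + 16/(7 + 4*18 + 4*(3 - 1*0)))² = (28 + 16/(7 + 72 + 4*(3 + 0)))² = (28 + 16/(7 + 72 + 4*3))² = (28 + 16/(7 + 72 + 12))² = (28 + 16/91)² = (2564/91)² = 6574096/8281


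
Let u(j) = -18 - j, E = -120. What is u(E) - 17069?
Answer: -16967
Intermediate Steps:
u(E) - 17069 = (-18 - 1*(-120)) - 17069 = (-18 + 120) - 17069 = 102 - 17069 = -16967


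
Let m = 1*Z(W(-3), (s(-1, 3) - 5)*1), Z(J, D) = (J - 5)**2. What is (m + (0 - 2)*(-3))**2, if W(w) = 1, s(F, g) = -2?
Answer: 484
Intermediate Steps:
Z(J, D) = (-5 + J)**2
m = 16 (m = 1*(-5 + 1)**2 = 1*(-4)**2 = 1*16 = 16)
(m + (0 - 2)*(-3))**2 = (16 + (0 - 2)*(-3))**2 = (16 - 2*(-3))**2 = (16 + 6)**2 = 22**2 = 484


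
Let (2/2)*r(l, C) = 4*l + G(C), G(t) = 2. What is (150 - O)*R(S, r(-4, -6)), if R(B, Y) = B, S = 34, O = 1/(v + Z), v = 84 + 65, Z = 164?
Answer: 1596266/313 ≈ 5099.9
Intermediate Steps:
v = 149
r(l, C) = 2 + 4*l (r(l, C) = 4*l + 2 = 2 + 4*l)
O = 1/313 (O = 1/(149 + 164) = 1/313 ≈ 0.0031949)
(150 - O)*R(S, r(-4, -6)) = (150 - 1*1/313)*34 = (150 - 1/313)*34 = (46949/313)*34 = 1596266/313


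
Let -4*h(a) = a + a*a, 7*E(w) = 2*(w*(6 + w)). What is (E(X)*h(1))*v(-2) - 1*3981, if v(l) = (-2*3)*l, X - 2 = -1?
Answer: -3993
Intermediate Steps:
X = 1 (X = 2 - 1 = 1)
v(l) = -6*l
E(w) = 2*w*(6 + w)/7 (E(w) = (2*(w*(6 + w)))/7 = (2*w*(6 + w))/7 = 2*w*(6 + w)/7)
h(a) = -a/4 - a²/4 (h(a) = -(a + a*a)/4 = -(a + a²)/4 = -a/4 - a²/4)
(E(X)*h(1))*v(-2) - 1*3981 = (((2/7)*1*(6 + 1))*(-¼*1*(1 + 1)))*(-6*(-2)) - 1*3981 = (((2/7)*1*7)*(-¼*1*2))*12 - 3981 = (2*(-½))*12 - 3981 = -1*12 - 3981 = -12 - 3981 = -3993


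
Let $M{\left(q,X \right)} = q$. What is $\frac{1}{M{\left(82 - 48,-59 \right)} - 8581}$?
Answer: $- \frac{1}{8547} \approx -0.000117$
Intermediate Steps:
$\frac{1}{M{\left(82 - 48,-59 \right)} - 8581} = \frac{1}{\left(82 - 48\right) - 8581} = \frac{1}{34 - 8581} = \frac{1}{-8547} = - \frac{1}{8547}$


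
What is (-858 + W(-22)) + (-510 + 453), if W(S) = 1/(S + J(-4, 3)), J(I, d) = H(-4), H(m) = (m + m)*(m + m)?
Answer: -38429/42 ≈ -914.98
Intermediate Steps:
H(m) = 4*m**2 (H(m) = (2*m)*(2*m) = 4*m**2)
J(I, d) = 64 (J(I, d) = 4*(-4)**2 = 4*16 = 64)
W(S) = 1/(64 + S) (W(S) = 1/(S + 64) = 1/(64 + S))
(-858 + W(-22)) + (-510 + 453) = (-858 + 1/(64 - 22)) + (-510 + 453) = (-858 + 1/42) - 57 = -36035/42 - 57 = -38429/42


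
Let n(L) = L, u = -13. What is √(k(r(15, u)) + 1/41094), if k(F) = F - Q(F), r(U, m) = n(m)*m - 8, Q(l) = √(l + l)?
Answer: √(30209272410 - 187635204*√322)/13698 ≈ 11.961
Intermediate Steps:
Q(l) = √2*√l (Q(l) = √(2*l) = √2*√l)
r(U, m) = -8 + m² (r(U, m) = m*m - 8 = m² - 8 = -8 + m²)
k(F) = F - √2*√F
√(k(r(15, u)) + 1/41094) = √(((-8 + (-13)²) - √2*√(-8 + (-13)²)) + 1/41094) = √(((-8 + 169) - √2*√(-8 + 169)) + 1/41094) = √((161 - √2*√161) + 1/41094) = √((161 - √322) + 1/41094) = √(6616135/41094 - √322)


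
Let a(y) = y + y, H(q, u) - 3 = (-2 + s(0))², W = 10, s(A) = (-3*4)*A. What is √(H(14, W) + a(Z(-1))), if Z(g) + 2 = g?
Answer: 1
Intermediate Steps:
s(A) = -12*A
Z(g) = -2 + g
H(q, u) = 7 (H(q, u) = 3 + (-2 - 12*0)² = 3 + (-2 + 0)² = 3 + (-2)² = 3 + 4 = 7)
a(y) = 2*y
√(H(14, W) + a(Z(-1))) = √(7 + 2*(-2 - 1)) = √(7 + 2*(-3)) = √(7 - 6) = √1 = 1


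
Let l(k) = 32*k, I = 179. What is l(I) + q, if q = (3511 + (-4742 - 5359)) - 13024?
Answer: -13886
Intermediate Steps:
q = -19614 (q = (3511 - 10101) - 13024 = -6590 - 13024 = -19614)
l(I) + q = 32*179 - 19614 = 5728 - 19614 = -13886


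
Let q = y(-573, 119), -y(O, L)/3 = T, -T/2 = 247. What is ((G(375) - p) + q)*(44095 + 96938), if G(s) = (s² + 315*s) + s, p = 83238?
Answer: 25014882177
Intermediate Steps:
T = -494 (T = -2*247 = -494)
y(O, L) = 1482 (y(O, L) = -3*(-494) = 1482)
q = 1482
G(s) = s² + 316*s
((G(375) - p) + q)*(44095 + 96938) = ((375*(316 + 375) - 1*83238) + 1482)*(44095 + 96938) = ((375*691 - 83238) + 1482)*141033 = ((259125 - 83238) + 1482)*141033 = (175887 + 1482)*141033 = 177369*141033 = 25014882177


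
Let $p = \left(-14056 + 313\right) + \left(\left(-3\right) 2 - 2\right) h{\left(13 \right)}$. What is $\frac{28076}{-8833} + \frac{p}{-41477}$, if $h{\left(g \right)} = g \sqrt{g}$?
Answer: $- \frac{1043116333}{366366341} + \frac{104 \sqrt{13}}{41477} \approx -2.8382$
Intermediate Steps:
$h{\left(g \right)} = g^{\frac{3}{2}}$
$p = -13743 - 104 \sqrt{13}$ ($p = \left(-14056 + 313\right) + \left(\left(-3\right) 2 - 2\right) 13^{\frac{3}{2}} = -13743 + \left(-6 - 2\right) 13 \sqrt{13} = -13743 - 8 \cdot 13 \sqrt{13} = -13743 - 104 \sqrt{13} \approx -14118.0$)
$\frac{28076}{-8833} + \frac{p}{-41477} = \frac{28076}{-8833} + \frac{-13743 - 104 \sqrt{13}}{-41477} = 28076 \left(- \frac{1}{8833}\right) + \left(-13743 - 104 \sqrt{13}\right) \left(- \frac{1}{41477}\right) = - \frac{28076}{8833} + \left(\frac{13743}{41477} + \frac{104 \sqrt{13}}{41477}\right) = - \frac{1043116333}{366366341} + \frac{104 \sqrt{13}}{41477}$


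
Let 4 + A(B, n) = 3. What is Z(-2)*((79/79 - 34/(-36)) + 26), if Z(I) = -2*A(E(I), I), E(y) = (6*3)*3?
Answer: 503/9 ≈ 55.889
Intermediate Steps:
E(y) = 54 (E(y) = 18*3 = 54)
A(B, n) = -1 (A(B, n) = -4 + 3 = -1)
Z(I) = 2 (Z(I) = -2*(-1) = 2)
Z(-2)*((79/79 - 34/(-36)) + 26) = 2*((79/79 - 34/(-36)) + 26) = 2*((79*(1/79) - 34*(-1/36)) + 26) = 2*((1 + 17/18) + 26) = 2*(35/18 + 26) = 2*(503/18) = 503/9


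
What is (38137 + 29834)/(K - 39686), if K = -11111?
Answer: -67971/50797 ≈ -1.3381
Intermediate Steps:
(38137 + 29834)/(K - 39686) = (38137 + 29834)/(-11111 - 39686) = 67971/(-50797) = 67971*(-1/50797) = -67971/50797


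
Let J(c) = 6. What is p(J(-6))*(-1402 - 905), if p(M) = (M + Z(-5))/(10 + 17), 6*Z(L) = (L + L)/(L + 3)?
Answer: -31529/54 ≈ -583.87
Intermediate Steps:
Z(L) = L/(3*(3 + L)) (Z(L) = ((L + L)/(L + 3))/6 = ((2*L)/(3 + L))/6 = (2*L/(3 + L))/6 = L/(3*(3 + L)))
p(M) = 5/162 + M/27 (p(M) = (M + (⅓)*(-5)/(3 - 5))/(10 + 17) = (M + (⅓)*(-5)/(-2))/27 = (M + (⅓)*(-5)*(-½))*(1/27) = (M + ⅚)*(1/27) = (⅚ + M)*(1/27) = 5/162 + M/27)
p(J(-6))*(-1402 - 905) = (5/162 + (1/27)*6)*(-1402 - 905) = (5/162 + 2/9)*(-2307) = (41/162)*(-2307) = -31529/54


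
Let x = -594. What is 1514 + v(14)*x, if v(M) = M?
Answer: -6802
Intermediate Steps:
1514 + v(14)*x = 1514 + 14*(-594) = 1514 - 8316 = -6802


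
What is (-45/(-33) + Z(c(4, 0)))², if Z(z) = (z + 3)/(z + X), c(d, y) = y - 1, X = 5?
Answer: 1681/484 ≈ 3.4731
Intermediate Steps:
c(d, y) = -1 + y
Z(z) = (3 + z)/(5 + z) (Z(z) = (z + 3)/(z + 5) = (3 + z)/(5 + z))
(-45/(-33) + Z(c(4, 0)))² = (-45/(-33) + (3 + (-1 + 0))/(5 + (-1 + 0)))² = (-45*(-1/33) + (3 - 1)/(5 - 1))² = (15/11 + 2/4)² = (15/11 + (¼)*2)² = (15/11 + ½)² = (41/22)² = 1681/484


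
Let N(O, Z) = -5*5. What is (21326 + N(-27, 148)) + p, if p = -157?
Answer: 21144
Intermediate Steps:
N(O, Z) = -25
(21326 + N(-27, 148)) + p = (21326 - 25) - 157 = 21301 - 157 = 21144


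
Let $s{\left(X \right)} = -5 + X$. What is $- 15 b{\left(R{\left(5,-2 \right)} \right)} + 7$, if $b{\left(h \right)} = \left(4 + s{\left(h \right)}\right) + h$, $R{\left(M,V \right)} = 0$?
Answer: $22$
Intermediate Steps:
$b{\left(h \right)} = -1 + 2 h$ ($b{\left(h \right)} = \left(4 + \left(-5 + h\right)\right) + h = \left(-1 + h\right) + h = -1 + 2 h$)
$- 15 b{\left(R{\left(5,-2 \right)} \right)} + 7 = - 15 \left(-1 + 2 \cdot 0\right) + 7 = - 15 \left(-1 + 0\right) + 7 = \left(-15\right) \left(-1\right) + 7 = 15 + 7 = 22$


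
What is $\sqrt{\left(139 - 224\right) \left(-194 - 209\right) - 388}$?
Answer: $3 \sqrt{3763} \approx 184.03$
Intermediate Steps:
$\sqrt{\left(139 - 224\right) \left(-194 - 209\right) - 388} = \sqrt{\left(-85\right) \left(-403\right) - 388} = \sqrt{34255 - 388} = \sqrt{33867} = 3 \sqrt{3763}$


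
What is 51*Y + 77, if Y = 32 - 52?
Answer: -943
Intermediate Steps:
Y = -20
51*Y + 77 = 51*(-20) + 77 = -1020 + 77 = -943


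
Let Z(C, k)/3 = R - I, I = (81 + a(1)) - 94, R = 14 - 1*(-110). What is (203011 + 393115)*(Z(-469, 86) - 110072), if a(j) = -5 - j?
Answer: -65361043018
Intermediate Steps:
R = 124 (R = 14 + 110 = 124)
I = -19 (I = (81 + (-5 - 1*1)) - 94 = (81 + (-5 - 1)) - 94 = (81 - 6) - 94 = 75 - 94 = -19)
Z(C, k) = 429 (Z(C, k) = 3*(124 - 1*(-19)) = 3*(124 + 19) = 3*143 = 429)
(203011 + 393115)*(Z(-469, 86) - 110072) = (203011 + 393115)*(429 - 110072) = 596126*(-109643) = -65361043018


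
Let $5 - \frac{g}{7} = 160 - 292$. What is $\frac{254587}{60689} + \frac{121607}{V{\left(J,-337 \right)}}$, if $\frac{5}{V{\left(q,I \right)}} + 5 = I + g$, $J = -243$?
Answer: $\frac{4553589129526}{303445} \approx 1.5006 \cdot 10^{7}$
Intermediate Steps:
$g = 959$ ($g = 35 - 7 \left(160 - 292\right) = 35 - -924 = 35 + 924 = 959$)
$V{\left(q,I \right)} = \frac{5}{954 + I}$ ($V{\left(q,I \right)} = \frac{5}{-5 + \left(I + 959\right)} = \frac{5}{-5 + \left(959 + I\right)} = \frac{5}{954 + I}$)
$\frac{254587}{60689} + \frac{121607}{V{\left(J,-337 \right)}} = \frac{254587}{60689} + \frac{121607}{5 \frac{1}{954 - 337}} = 254587 \cdot \frac{1}{60689} + \frac{121607}{5 \cdot \frac{1}{617}} = \frac{254587}{60689} + \frac{121607}{5 \cdot \frac{1}{617}} = \frac{254587}{60689} + \frac{121607}{\frac{5}{617}} = \frac{254587}{60689} + 121607 \cdot \frac{617}{5} = \frac{254587}{60689} + \frac{75031519}{5} = \frac{4553589129526}{303445}$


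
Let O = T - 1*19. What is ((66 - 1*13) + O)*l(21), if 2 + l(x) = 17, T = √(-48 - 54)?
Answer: 510 + 15*I*√102 ≈ 510.0 + 151.49*I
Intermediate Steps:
T = I*√102 (T = √(-102) = I*√102 ≈ 10.1*I)
O = -19 + I*√102 (O = I*√102 - 1*19 = I*√102 - 19 = -19 + I*√102 ≈ -19.0 + 10.1*I)
l(x) = 15 (l(x) = -2 + 17 = 15)
((66 - 1*13) + O)*l(21) = ((66 - 1*13) + (-19 + I*√102))*15 = ((66 - 13) + (-19 + I*√102))*15 = (53 + (-19 + I*√102))*15 = (34 + I*√102)*15 = 510 + 15*I*√102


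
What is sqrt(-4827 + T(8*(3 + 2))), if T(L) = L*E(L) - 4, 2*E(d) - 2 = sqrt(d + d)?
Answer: sqrt(-4791 + 80*sqrt(5)) ≈ 67.913*I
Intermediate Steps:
E(d) = 1 + sqrt(2)*sqrt(d)/2 (E(d) = 1 + sqrt(d + d)/2 = 1 + sqrt(2*d)/2 = 1 + (sqrt(2)*sqrt(d))/2 = 1 + sqrt(2)*sqrt(d)/2)
T(L) = -4 + L*(1 + sqrt(2)*sqrt(L)/2) (T(L) = L*(1 + sqrt(2)*sqrt(L)/2) - 4 = -4 + L*(1 + sqrt(2)*sqrt(L)/2))
sqrt(-4827 + T(8*(3 + 2))) = sqrt(-4827 + (-4 + 8*(3 + 2) + sqrt(2)*(8*(3 + 2))**(3/2)/2)) = sqrt(-4827 + (-4 + 8*5 + sqrt(2)*(8*5)**(3/2)/2)) = sqrt(-4827 + (-4 + 40 + sqrt(2)*40**(3/2)/2)) = sqrt(-4827 + (-4 + 40 + sqrt(2)*(80*sqrt(10))/2)) = sqrt(-4827 + (-4 + 40 + 80*sqrt(5))) = sqrt(-4827 + (36 + 80*sqrt(5))) = sqrt(-4791 + 80*sqrt(5))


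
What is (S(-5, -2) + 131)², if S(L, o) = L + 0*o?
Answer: 15876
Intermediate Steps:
S(L, o) = L (S(L, o) = L + 0 = L)
(S(-5, -2) + 131)² = (-5 + 131)² = 126² = 15876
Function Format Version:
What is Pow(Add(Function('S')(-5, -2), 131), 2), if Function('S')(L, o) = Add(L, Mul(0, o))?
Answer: 15876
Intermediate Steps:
Function('S')(L, o) = L (Function('S')(L, o) = Add(L, 0) = L)
Pow(Add(Function('S')(-5, -2), 131), 2) = Pow(Add(-5, 131), 2) = Pow(126, 2) = 15876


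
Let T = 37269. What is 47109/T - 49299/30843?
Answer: -347192/1038381 ≈ -0.33436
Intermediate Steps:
47109/T - 49299/30843 = 47109/37269 - 49299/30843 = 47109*(1/37269) - 49299*1/30843 = 383/303 - 16433/10281 = -347192/1038381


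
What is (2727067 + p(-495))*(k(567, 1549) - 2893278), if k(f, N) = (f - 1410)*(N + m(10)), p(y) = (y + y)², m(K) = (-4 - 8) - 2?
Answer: -15522957357261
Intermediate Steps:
m(K) = -14 (m(K) = -12 - 2 = -14)
p(y) = 4*y² (p(y) = (2*y)² = 4*y²)
k(f, N) = (-1410 + f)*(-14 + N) (k(f, N) = (f - 1410)*(N - 14) = (-1410 + f)*(-14 + N))
(2727067 + p(-495))*(k(567, 1549) - 2893278) = (2727067 + 4*(-495)²)*((19740 - 1410*1549 - 14*567 + 1549*567) - 2893278) = (2727067 + 4*245025)*((19740 - 2184090 - 7938 + 878283) - 2893278) = (2727067 + 980100)*(-1294005 - 2893278) = 3707167*(-4187283) = -15522957357261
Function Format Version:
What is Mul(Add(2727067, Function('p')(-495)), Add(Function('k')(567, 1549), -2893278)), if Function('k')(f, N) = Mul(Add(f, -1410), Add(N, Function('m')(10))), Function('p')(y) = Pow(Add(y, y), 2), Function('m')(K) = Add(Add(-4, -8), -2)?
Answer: -15522957357261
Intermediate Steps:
Function('m')(K) = -14 (Function('m')(K) = Add(-12, -2) = -14)
Function('p')(y) = Mul(4, Pow(y, 2)) (Function('p')(y) = Pow(Mul(2, y), 2) = Mul(4, Pow(y, 2)))
Function('k')(f, N) = Mul(Add(-1410, f), Add(-14, N)) (Function('k')(f, N) = Mul(Add(f, -1410), Add(N, -14)) = Mul(Add(-1410, f), Add(-14, N)))
Mul(Add(2727067, Function('p')(-495)), Add(Function('k')(567, 1549), -2893278)) = Mul(Add(2727067, Mul(4, Pow(-495, 2))), Add(Add(19740, Mul(-1410, 1549), Mul(-14, 567), Mul(1549, 567)), -2893278)) = Mul(Add(2727067, Mul(4, 245025)), Add(Add(19740, -2184090, -7938, 878283), -2893278)) = Mul(Add(2727067, 980100), Add(-1294005, -2893278)) = Mul(3707167, -4187283) = -15522957357261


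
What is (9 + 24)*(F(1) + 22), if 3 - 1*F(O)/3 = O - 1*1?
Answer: 1023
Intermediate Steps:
F(O) = 12 - 3*O (F(O) = 9 - 3*(O - 1*1) = 9 - 3*(O - 1) = 9 - 3*(-1 + O) = 9 + (3 - 3*O) = 12 - 3*O)
(9 + 24)*(F(1) + 22) = (9 + 24)*((12 - 3*1) + 22) = 33*((12 - 3) + 22) = 33*(9 + 22) = 33*31 = 1023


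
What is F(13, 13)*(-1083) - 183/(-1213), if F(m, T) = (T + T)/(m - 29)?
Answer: 17079291/9704 ≈ 1760.0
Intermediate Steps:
F(m, T) = 2*T/(-29 + m) (F(m, T) = (2*T)/(-29 + m) = 2*T/(-29 + m))
F(13, 13)*(-1083) - 183/(-1213) = (2*13/(-29 + 13))*(-1083) - 183/(-1213) = (2*13/(-16))*(-1083) - 183*(-1/1213) = (2*13*(-1/16))*(-1083) + 183/1213 = -13/8*(-1083) + 183/1213 = 14079/8 + 183/1213 = 17079291/9704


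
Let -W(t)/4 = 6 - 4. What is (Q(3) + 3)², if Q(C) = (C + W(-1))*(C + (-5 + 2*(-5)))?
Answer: 3969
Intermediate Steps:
W(t) = -8 (W(t) = -4*(6 - 4) = -4*2 = -8)
Q(C) = (-15 + C)*(-8 + C) (Q(C) = (C - 8)*(C + (-5 + 2*(-5))) = (-8 + C)*(C + (-5 - 10)) = (-8 + C)*(C - 15) = (-8 + C)*(-15 + C) = (-15 + C)*(-8 + C))
(Q(3) + 3)² = ((120 + 3² - 23*3) + 3)² = ((120 + 9 - 69) + 3)² = (60 + 3)² = 63² = 3969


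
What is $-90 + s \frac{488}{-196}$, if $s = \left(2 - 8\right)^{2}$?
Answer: $- \frac{8802}{49} \approx -179.63$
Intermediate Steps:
$s = 36$ ($s = \left(-6\right)^{2} = 36$)
$-90 + s \frac{488}{-196} = -90 + 36 \frac{488}{-196} = -90 + 36 \cdot 488 \left(- \frac{1}{196}\right) = -90 + 36 \left(- \frac{122}{49}\right) = -90 - \frac{4392}{49} = - \frac{8802}{49}$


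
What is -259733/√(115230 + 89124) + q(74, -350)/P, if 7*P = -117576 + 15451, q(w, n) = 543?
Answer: -3801/102125 - 259733*√22706/68118 ≈ -574.60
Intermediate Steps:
P = -102125/7 (P = (-117576 + 15451)/7 = (⅐)*(-102125) = -102125/7 ≈ -14589.)
-259733/√(115230 + 89124) + q(74, -350)/P = -259733/√(115230 + 89124) + 543/(-102125/7) = -259733*√22706/68118 + 543*(-7/102125) = -259733*√22706/68118 - 3801/102125 = -3801/102125 - 259733*√22706/68118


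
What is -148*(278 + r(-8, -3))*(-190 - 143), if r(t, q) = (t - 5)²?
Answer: 22029948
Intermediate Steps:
r(t, q) = (-5 + t)²
-148*(278 + r(-8, -3))*(-190 - 143) = -148*(278 + (-5 - 8)²)*(-190 - 143) = -148*(278 + (-13)²)*(-333) = -148*(278 + 169)*(-333) = -66156*(-333) = -148*(-148851) = 22029948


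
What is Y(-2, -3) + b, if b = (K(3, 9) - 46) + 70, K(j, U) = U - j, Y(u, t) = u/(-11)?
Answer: 332/11 ≈ 30.182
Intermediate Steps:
Y(u, t) = -u/11 (Y(u, t) = u*(-1/11) = -u/11)
b = 30 (b = ((9 - 1*3) - 46) + 70 = ((9 - 3) - 46) + 70 = (6 - 46) + 70 = -40 + 70 = 30)
Y(-2, -3) + b = -1/11*(-2) + 30 = 2/11 + 30 = 332/11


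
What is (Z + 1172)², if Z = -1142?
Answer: 900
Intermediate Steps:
(Z + 1172)² = (-1142 + 1172)² = 30² = 900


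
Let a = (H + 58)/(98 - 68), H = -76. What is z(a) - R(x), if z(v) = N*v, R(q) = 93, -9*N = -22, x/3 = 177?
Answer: -1417/15 ≈ -94.467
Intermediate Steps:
x = 531 (x = 3*177 = 531)
N = 22/9 (N = -1/9*(-22) = 22/9 ≈ 2.4444)
a = -3/5 (a = (-76 + 58)/(98 - 68) = -18/30 = -18*1/30 = -3/5 ≈ -0.60000)
z(v) = 22*v/9
z(a) - R(x) = (22/9)*(-3/5) - 1*93 = -22/15 - 93 = -1417/15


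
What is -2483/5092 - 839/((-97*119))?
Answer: -24389081/58776956 ≈ -0.41494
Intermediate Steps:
-2483/5092 - 839/((-97*119)) = -2483*1/5092 - 839/(-11543) = -2483/5092 - 839*(-1/11543) = -2483/5092 + 839/11543 = -24389081/58776956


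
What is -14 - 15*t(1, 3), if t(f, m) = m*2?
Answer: -104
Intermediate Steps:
t(f, m) = 2*m
-14 - 15*t(1, 3) = -14 - 30*3 = -14 - 15*6 = -14 - 90 = -104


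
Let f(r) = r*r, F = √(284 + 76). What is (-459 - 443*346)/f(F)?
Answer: -153737/360 ≈ -427.05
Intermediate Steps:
F = 6*√10 (F = √360 = 6*√10 ≈ 18.974)
f(r) = r²
(-459 - 443*346)/f(F) = (-459 - 443*346)/((6*√10)²) = (-459 - 153278)/360 = -153737*1/360 = -153737/360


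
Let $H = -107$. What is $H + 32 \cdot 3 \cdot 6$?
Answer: $469$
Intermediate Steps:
$H + 32 \cdot 3 \cdot 6 = -107 + 32 \cdot 3 \cdot 6 = -107 + 32 \cdot 18 = -107 + 576 = 469$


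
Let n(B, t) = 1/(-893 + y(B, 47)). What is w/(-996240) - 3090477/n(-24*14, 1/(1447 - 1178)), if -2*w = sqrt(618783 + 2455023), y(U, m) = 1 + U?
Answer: 3795105756 + sqrt(341534)/664160 ≈ 3.7951e+9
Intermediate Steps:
n(B, t) = 1/(-892 + B) (n(B, t) = 1/(-893 + (1 + B)) = 1/(-892 + B))
w = -3*sqrt(341534)/2 (w = -sqrt(618783 + 2455023)/2 = -3*sqrt(341534)/2 ≈ -876.61)
w/(-996240) - 3090477/n(-24*14, 1/(1447 - 1178)) = -3*sqrt(341534)/2/(-996240) - 3090477/(1/(-892 - 24*14)) = -3*sqrt(341534)/2*(-1/996240) - 3090477/(1/(-892 - 336)) = sqrt(341534)/664160 - 3090477/(1/(-1228)) = sqrt(341534)/664160 - 3090477/(-1/1228) = sqrt(341534)/664160 - 3090477*(-1228) = sqrt(341534)/664160 + 3795105756 = 3795105756 + sqrt(341534)/664160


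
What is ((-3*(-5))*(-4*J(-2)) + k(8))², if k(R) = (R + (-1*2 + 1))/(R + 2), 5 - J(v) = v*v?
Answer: 351649/100 ≈ 3516.5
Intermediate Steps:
J(v) = 5 - v² (J(v) = 5 - v*v = 5 - v²)
k(R) = (-1 + R)/(2 + R) (k(R) = (R + (-2 + 1))/(2 + R) = (R - 1)/(2 + R) = (-1 + R)/(2 + R))
((-3*(-5))*(-4*J(-2)) + k(8))² = ((-3*(-5))*(-4*(5 - 1*(-2)²)) + (-1 + 8)/(2 + 8))² = (15*(-4*(5 - 1*4)) + 7/10)² = (15*(-4*(5 - 4)) + (⅒)*7)² = (15*(-4*1) + 7/10)² = (15*(-4) + 7/10)² = (-60 + 7/10)² = (-593/10)² = 351649/100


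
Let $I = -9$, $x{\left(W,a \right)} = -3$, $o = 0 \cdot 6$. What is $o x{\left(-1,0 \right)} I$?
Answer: $0$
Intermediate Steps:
$o = 0$
$o x{\left(-1,0 \right)} I = 0 \left(-3\right) \left(-9\right) = 0 \left(-9\right) = 0$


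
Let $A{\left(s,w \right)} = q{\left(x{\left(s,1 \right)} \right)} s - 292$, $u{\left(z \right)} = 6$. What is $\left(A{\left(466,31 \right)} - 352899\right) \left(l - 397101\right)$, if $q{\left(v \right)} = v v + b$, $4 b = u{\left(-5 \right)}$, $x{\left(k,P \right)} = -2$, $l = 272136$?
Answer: $43816228020$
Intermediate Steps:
$b = \frac{3}{2}$ ($b = \frac{1}{4} \cdot 6 = \frac{3}{2} \approx 1.5$)
$q{\left(v \right)} = \frac{3}{2} + v^{2}$ ($q{\left(v \right)} = v v + \frac{3}{2} = v^{2} + \frac{3}{2} = \frac{3}{2} + v^{2}$)
$A{\left(s,w \right)} = -292 + \frac{11 s}{2}$ ($A{\left(s,w \right)} = \left(\frac{3}{2} + \left(-2\right)^{2}\right) s - 292 = \left(\frac{3}{2} + 4\right) s - 292 = \frac{11 s}{2} - 292 = -292 + \frac{11 s}{2}$)
$\left(A{\left(466,31 \right)} - 352899\right) \left(l - 397101\right) = \left(\left(-292 + \frac{11}{2} \cdot 466\right) - 352899\right) \left(272136 - 397101\right) = \left(\left(-292 + 2563\right) - 352899\right) \left(-124965\right) = \left(2271 - 352899\right) \left(-124965\right) = \left(-350628\right) \left(-124965\right) = 43816228020$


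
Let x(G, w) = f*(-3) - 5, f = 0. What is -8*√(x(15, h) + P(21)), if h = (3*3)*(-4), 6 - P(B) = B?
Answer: -16*I*√5 ≈ -35.777*I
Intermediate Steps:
P(B) = 6 - B
h = -36 (h = 9*(-4) = -36)
x(G, w) = -5 (x(G, w) = 0*(-3) - 5 = 0 - 5 = -5)
-8*√(x(15, h) + P(21)) = -8*√(-5 + (6 - 1*21)) = -8*√(-5 + (6 - 21)) = -8*√(-5 - 15) = -16*I*√5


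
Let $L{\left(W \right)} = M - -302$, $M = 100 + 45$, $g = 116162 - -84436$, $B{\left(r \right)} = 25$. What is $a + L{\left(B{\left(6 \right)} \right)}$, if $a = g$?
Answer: $201045$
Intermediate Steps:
$g = 200598$ ($g = 116162 + 84436 = 200598$)
$M = 145$
$L{\left(W \right)} = 447$ ($L{\left(W \right)} = 145 - -302 = 145 + 302 = 447$)
$a = 200598$
$a + L{\left(B{\left(6 \right)} \right)} = 200598 + 447 = 201045$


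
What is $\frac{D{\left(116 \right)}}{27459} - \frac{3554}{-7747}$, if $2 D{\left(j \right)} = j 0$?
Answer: $\frac{3554}{7747} \approx 0.45876$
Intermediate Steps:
$D{\left(j \right)} = 0$ ($D{\left(j \right)} = \frac{j 0}{2} = \frac{1}{2} \cdot 0 = 0$)
$\frac{D{\left(116 \right)}}{27459} - \frac{3554}{-7747} = \frac{0}{27459} - \frac{3554}{-7747} = 0 \cdot \frac{1}{27459} - - \frac{3554}{7747} = 0 + \frac{3554}{7747} = \frac{3554}{7747}$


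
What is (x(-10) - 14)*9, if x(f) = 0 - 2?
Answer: -144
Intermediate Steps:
x(f) = -2
(x(-10) - 14)*9 = (-2 - 14)*9 = -16*9 = -144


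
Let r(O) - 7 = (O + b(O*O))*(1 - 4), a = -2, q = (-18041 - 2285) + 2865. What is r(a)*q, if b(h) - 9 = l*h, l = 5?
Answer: 1292114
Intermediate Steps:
b(h) = 9 + 5*h
q = -17461 (q = -20326 + 2865 = -17461)
r(O) = -20 - 15*O² - 3*O (r(O) = 7 + (O + (9 + 5*(O*O)))*(1 - 4) = 7 + (O + (9 + 5*O²))*(-3) = 7 + (9 + O + 5*O²)*(-3) = 7 + (-27 - 15*O² - 3*O) = -20 - 15*O² - 3*O)
r(a)*q = (-20 - 15*(-2)² - 3*(-2))*(-17461) = (-20 - 15*4 + 6)*(-17461) = (-20 - 60 + 6)*(-17461) = -74*(-17461) = 1292114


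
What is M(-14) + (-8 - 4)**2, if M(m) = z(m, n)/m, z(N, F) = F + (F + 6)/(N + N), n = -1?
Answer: 56481/392 ≈ 144.08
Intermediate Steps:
z(N, F) = F + (6 + F)/(2*N) (z(N, F) = F + (6 + F)/((2*N)) = F + (6 + F)*(1/(2*N)) = F + (6 + F)/(2*N))
M(m) = (5/2 - m)/m**2 (M(m) = ((3 + (1/2)*(-1) - m)/m)/m = ((3 - 1/2 - m)/m)/m = ((5/2 - m)/m)/m = (5/2 - m)/m**2)
M(-14) + (-8 - 4)**2 = (5/2 - 1*(-14))/(-14)**2 + (-8 - 4)**2 = (5/2 + 14)/196 + (-12)**2 = (1/196)*(33/2) + 144 = 33/392 + 144 = 56481/392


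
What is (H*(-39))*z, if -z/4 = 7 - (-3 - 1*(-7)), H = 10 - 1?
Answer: 4212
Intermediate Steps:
H = 9
z = -12 (z = -4*(7 - (-3 - 1*(-7))) = -4*(7 - (-3 + 7)) = -4*(7 - 1*4) = -4*(7 - 4) = -4*3 = -12)
(H*(-39))*z = (9*(-39))*(-12) = -351*(-12) = 4212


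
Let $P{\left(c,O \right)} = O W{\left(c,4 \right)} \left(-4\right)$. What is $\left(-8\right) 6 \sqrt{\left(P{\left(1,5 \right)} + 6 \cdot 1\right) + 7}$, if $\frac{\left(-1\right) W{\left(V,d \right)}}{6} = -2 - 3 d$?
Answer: $- 48 i \sqrt{1667} \approx - 1959.8 i$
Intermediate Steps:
$W{\left(V,d \right)} = 12 + 18 d$ ($W{\left(V,d \right)} = - 6 \left(-2 - 3 d\right) = 12 + 18 d$)
$P{\left(c,O \right)} = - 336 O$ ($P{\left(c,O \right)} = O \left(12 + 18 \cdot 4\right) \left(-4\right) = O \left(12 + 72\right) \left(-4\right) = O 84 \left(-4\right) = 84 O \left(-4\right) = - 336 O$)
$\left(-8\right) 6 \sqrt{\left(P{\left(1,5 \right)} + 6 \cdot 1\right) + 7} = \left(-8\right) 6 \sqrt{\left(\left(-336\right) 5 + 6 \cdot 1\right) + 7} = - 48 \sqrt{\left(-1680 + 6\right) + 7} = - 48 \sqrt{-1674 + 7} = - 48 \sqrt{-1667} = - 48 i \sqrt{1667}$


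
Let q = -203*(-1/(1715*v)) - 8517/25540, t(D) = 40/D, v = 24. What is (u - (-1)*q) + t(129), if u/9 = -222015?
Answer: -43010080063633/21525112 ≈ -1.9981e+6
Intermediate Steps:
u = -1998135 (u = 9*(-222015) = -1998135)
q = -493393/1501752 (q = -203/((24*(-35))*49) - 8517/25540 = -203/((-840*49)) - 8517*1/25540 = -203/(-41160) - 8517/25540 = -203*(-1/41160) - 8517/25540 = 29/5880 - 8517/25540 = -493393/1501752 ≈ -0.32855)
(u - (-1)*q) + t(129) = (-1998135 - (-1)*(-493393)/1501752) + 40/129 = (-1998135 - 1*493393/1501752) + 40*(1/129) = (-1998135 - 493393/1501752) + 40/129 = -3000703725913/1501752 + 40/129 = -43010080063633/21525112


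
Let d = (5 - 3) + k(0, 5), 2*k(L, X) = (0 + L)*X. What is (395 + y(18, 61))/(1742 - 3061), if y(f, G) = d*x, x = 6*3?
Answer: -431/1319 ≈ -0.32676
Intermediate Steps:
k(L, X) = L*X/2 (k(L, X) = ((0 + L)*X)/2 = (L*X)/2 = L*X/2)
d = 2 (d = (5 - 3) + (1/2)*0*5 = 2 + 0 = 2)
x = 18
y(f, G) = 36 (y(f, G) = 2*18 = 36)
(395 + y(18, 61))/(1742 - 3061) = (395 + 36)/(1742 - 3061) = 431/(-1319) = 431*(-1/1319) = -431/1319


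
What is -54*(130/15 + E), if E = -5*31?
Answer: 7902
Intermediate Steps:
E = -155
-54*(130/15 + E) = -54*(130/15 - 155) = -54*(130*(1/15) - 155) = -54*(26/3 - 155) = -54*(-439/3) = 7902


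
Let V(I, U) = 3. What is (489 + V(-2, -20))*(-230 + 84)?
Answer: -71832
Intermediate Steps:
(489 + V(-2, -20))*(-230 + 84) = (489 + 3)*(-230 + 84) = 492*(-146) = -71832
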